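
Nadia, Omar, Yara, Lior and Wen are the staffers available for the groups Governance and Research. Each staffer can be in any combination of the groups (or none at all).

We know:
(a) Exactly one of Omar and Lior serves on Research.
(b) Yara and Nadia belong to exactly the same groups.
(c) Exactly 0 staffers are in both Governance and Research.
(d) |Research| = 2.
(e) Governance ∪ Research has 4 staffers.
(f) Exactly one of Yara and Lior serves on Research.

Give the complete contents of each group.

Governance = {Nadia, Yara}; Research = {Lior, Wen}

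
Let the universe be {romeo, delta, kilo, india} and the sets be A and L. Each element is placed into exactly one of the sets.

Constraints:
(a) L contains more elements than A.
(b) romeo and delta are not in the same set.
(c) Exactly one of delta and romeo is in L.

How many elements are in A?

1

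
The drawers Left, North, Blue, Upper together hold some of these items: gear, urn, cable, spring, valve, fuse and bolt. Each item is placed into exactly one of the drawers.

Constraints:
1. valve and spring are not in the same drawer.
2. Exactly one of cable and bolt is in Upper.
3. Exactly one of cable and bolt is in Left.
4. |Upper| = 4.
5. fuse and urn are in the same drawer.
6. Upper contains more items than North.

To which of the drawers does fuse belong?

fuse: Upper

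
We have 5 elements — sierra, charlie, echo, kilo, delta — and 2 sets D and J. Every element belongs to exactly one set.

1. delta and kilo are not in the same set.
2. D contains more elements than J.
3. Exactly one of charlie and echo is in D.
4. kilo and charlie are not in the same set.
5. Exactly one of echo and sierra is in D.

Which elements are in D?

D = {charlie, delta, sierra}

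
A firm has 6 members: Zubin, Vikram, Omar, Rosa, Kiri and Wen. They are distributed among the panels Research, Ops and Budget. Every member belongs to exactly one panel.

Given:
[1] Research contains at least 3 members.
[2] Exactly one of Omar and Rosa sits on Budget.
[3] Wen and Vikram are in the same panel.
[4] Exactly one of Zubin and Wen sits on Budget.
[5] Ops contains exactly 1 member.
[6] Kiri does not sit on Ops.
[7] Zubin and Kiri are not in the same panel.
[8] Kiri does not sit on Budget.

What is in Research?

Research = {Kiri, Vikram, Wen}

From (6): Kiri ∉ Ops.
From (8): Kiri ∉ Budget.
Only one panel left: Kiri ∈ Research.
(7): Zubin ∉ Research.
Suppose Vikram ∉ Research: no assignment then satisfies all the clues, so Vikram ∈ Research.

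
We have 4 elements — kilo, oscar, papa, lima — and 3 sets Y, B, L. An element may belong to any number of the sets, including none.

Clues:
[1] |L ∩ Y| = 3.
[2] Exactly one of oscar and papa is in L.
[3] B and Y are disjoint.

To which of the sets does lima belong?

lima: L, Y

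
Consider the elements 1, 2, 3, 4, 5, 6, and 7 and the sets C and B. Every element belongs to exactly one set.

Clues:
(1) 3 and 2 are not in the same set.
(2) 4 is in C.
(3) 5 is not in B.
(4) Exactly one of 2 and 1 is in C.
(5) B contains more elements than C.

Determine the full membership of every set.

C = {2, 4, 5}; B = {1, 3, 6, 7}

From (2): 4 ∈ C.
From (3): 5 ∉ B.
Only one set left: 5 ∈ C.
Suppose 1 ∈ C: no assignment then satisfies all the clues, so 1 ∉ C.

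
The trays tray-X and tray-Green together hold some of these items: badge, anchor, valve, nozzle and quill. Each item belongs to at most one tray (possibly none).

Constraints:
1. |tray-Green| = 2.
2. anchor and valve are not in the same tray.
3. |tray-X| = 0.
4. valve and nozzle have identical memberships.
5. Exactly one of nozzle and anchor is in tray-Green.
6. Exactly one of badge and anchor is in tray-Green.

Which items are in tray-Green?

tray-Green = {anchor, quill}

(3): tray-X already has 0, so the rest are out.
Suppose badge ∈ tray-Green: no assignment then satisfies all the clues, so badge ∉ tray-Green.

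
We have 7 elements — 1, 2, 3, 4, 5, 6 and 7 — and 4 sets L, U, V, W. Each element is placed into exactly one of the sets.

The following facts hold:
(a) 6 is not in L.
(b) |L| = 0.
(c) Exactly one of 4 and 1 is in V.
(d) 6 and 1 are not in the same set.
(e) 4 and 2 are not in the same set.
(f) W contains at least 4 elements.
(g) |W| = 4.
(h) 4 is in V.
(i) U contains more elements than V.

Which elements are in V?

V = {4}

From (a): 6 ∉ L.
From (h): 4 ∈ V.
(b): L already has 0, so the rest are out.
(c) (exactly one): 1 ∉ V.
(e): 2 ∉ V.
Suppose 3 ∈ V: no assignment then satisfies all the clues, so 3 ∉ V.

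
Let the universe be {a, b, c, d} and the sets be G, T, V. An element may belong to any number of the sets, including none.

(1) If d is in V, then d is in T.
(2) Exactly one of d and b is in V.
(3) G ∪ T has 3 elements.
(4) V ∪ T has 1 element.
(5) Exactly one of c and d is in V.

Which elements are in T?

T = {d}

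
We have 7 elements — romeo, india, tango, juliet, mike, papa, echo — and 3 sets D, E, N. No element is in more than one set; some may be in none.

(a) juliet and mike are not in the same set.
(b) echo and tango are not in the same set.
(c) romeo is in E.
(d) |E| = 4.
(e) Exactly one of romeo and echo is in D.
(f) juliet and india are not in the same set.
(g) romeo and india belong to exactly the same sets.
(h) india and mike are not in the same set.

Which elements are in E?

E = {india, papa, romeo, tango}

From (c): romeo ∈ E.
(e) (exactly one): echo ∈ D.
(g): india matches romeo: india ∉ D.
(g): india matches romeo: india ∈ E.
(h): mike ∉ E.
(b): tango ∉ D.
(f): juliet ∉ E.
(d): only 4 candidates remain for E, so all are in.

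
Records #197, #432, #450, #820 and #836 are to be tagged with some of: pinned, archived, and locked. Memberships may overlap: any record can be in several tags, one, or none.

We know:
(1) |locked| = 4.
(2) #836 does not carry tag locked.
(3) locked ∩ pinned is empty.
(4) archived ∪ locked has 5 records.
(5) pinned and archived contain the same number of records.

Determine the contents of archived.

From (2): #836 ∉ locked.
(1): only 4 candidates remain for locked, so all are in.
(3) (disjoint): #197 ∉ pinned.
(3) (disjoint): #432 ∉ pinned.
(3) (disjoint): #450 ∉ pinned.
(3) (disjoint): #820 ∉ pinned.
Suppose #197 ∈ archived: no assignment then satisfies all the clues, so #197 ∉ archived.

archived = {#836}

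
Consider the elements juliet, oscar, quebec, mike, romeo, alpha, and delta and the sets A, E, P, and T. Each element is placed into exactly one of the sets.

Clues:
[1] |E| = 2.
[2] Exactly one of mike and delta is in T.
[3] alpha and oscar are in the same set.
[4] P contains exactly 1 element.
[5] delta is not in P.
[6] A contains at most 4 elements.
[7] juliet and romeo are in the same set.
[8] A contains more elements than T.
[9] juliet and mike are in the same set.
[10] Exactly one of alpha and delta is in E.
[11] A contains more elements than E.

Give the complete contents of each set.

A = {juliet, mike, romeo}; E = {alpha, oscar}; P = {quebec}; T = {delta}

From (5): delta ∉ P.
Suppose juliet ∉ A: no assignment then satisfies all the clues, so juliet ∈ A.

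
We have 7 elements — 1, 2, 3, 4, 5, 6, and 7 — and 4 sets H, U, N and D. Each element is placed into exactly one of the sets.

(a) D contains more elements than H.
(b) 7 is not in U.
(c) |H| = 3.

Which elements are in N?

N = {}

From (b): 7 ∉ U.
Suppose 1 ∈ N: no assignment then satisfies all the clues, so 1 ∉ N.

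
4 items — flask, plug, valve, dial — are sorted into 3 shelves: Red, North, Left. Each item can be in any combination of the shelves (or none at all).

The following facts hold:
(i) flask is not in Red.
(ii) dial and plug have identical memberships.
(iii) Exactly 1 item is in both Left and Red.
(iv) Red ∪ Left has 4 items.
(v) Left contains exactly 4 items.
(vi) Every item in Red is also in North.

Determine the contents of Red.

Red = {valve}

From (i): flask ∉ Red.
(v): only 4 candidates remain for Left, so all are in.
Suppose plug ∈ Red: no assignment then satisfies all the clues, so plug ∉ Red.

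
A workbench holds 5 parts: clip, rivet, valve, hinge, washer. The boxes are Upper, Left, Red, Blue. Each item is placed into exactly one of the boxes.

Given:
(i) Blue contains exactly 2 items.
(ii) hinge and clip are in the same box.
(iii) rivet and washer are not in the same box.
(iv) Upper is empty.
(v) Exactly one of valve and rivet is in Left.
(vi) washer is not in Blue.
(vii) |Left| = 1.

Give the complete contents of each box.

Upper = {}; Left = {rivet}; Red = {valve, washer}; Blue = {clip, hinge}

From (vi): washer ∉ Blue.
(iv): Upper already has 0, so the rest are out.
Suppose clip ∈ Left: no assignment then satisfies all the clues, so clip ∉ Left.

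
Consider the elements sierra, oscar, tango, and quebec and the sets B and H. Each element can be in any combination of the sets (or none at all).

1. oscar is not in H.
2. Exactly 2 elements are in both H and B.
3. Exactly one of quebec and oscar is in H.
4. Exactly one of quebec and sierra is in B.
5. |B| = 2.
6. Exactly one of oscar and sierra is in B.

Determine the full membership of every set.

B = {sierra, tango}; H = {quebec, sierra, tango}

From (1): oscar ∉ H.
(3) (exactly one): quebec ∈ H.
Suppose sierra ∉ B: no assignment then satisfies all the clues, so sierra ∈ B.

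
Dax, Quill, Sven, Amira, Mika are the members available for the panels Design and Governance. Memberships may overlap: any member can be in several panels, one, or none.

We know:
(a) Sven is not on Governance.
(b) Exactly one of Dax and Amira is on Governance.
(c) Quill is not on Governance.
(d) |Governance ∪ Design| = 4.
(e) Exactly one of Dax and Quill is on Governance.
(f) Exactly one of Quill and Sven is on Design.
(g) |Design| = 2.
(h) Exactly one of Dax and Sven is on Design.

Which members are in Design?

Design = {Amira, Sven}

From (a): Sven ∉ Governance.
From (c): Quill ∉ Governance.
(e) (exactly one): Dax ∈ Governance.
(b) (exactly one): Amira ∉ Governance.
Suppose Dax ∈ Design: no assignment then satisfies all the clues, so Dax ∉ Design.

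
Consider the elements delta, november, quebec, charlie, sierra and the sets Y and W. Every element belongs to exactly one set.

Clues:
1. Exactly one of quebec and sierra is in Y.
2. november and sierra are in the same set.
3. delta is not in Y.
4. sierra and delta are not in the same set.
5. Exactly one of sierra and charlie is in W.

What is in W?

W = {charlie, delta, quebec}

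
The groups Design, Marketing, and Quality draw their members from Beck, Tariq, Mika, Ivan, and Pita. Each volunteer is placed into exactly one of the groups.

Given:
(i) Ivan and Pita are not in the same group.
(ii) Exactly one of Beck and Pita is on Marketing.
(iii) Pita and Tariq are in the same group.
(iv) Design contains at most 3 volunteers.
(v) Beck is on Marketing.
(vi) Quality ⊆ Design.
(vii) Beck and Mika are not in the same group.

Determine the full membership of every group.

Design = {Mika, Pita, Tariq}; Marketing = {Beck, Ivan}; Quality = {}

From (v): Beck ∈ Marketing.
(ii) (exactly one): Pita ∉ Marketing.
(iii): Tariq matches Pita: Tariq ∉ Marketing.
(vii): Mika ∉ Marketing.
Suppose Tariq ∉ Design: no assignment then satisfies all the clues, so Tariq ∈ Design.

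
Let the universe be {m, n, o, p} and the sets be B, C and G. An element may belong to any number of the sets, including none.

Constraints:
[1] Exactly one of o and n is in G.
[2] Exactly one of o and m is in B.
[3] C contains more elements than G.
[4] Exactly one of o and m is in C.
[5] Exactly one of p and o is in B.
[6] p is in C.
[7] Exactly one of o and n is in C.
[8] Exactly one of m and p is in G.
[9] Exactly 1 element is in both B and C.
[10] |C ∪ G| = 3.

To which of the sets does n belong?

n: B, C, G

From (6): p ∈ C.
Suppose n ∉ B: no assignment then satisfies all the clues, so n ∈ B.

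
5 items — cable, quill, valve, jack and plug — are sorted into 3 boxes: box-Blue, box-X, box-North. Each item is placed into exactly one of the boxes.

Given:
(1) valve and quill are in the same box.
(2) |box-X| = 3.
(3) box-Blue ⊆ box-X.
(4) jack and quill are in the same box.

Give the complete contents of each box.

box-Blue = {}; box-X = {jack, quill, valve}; box-North = {cable, plug}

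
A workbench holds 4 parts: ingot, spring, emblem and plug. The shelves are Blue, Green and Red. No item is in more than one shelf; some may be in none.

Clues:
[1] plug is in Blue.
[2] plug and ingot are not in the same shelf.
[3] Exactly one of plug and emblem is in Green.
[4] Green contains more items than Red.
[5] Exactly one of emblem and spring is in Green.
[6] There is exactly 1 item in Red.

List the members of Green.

Green = {emblem, ingot}

From (1): plug ∈ Blue.
(2): ingot ∉ Blue.
(3) (exactly one): emblem ∈ Green.
(5) (exactly one): spring ∉ Green.
Suppose ingot ∉ Green: no assignment then satisfies all the clues, so ingot ∈ Green.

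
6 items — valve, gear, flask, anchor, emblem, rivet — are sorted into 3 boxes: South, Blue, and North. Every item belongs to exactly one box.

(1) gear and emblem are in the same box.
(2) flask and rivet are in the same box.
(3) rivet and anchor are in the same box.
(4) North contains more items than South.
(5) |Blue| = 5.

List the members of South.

South = {}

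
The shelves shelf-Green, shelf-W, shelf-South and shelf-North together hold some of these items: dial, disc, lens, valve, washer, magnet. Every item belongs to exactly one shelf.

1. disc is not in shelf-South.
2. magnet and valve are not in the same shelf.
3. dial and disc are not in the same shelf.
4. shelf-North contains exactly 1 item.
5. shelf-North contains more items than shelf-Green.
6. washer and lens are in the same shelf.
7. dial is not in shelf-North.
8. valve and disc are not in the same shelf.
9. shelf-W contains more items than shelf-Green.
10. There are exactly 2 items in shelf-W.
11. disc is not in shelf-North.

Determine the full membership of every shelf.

shelf-Green = {}; shelf-W = {disc, magnet}; shelf-South = {dial, lens, washer}; shelf-North = {valve}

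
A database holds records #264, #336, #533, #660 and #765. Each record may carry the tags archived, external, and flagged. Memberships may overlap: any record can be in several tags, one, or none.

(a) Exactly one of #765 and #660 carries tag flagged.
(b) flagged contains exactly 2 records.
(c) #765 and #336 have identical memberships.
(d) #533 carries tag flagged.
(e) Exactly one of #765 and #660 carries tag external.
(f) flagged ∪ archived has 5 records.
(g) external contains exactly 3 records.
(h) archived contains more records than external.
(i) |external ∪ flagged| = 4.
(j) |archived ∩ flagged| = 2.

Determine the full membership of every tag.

archived = {#264, #336, #533, #660, #765}; external = {#336, #533, #765}; flagged = {#533, #660}

From (d): #533 ∈ flagged.
Suppose #264 ∉ archived: no assignment then satisfies all the clues, so #264 ∈ archived.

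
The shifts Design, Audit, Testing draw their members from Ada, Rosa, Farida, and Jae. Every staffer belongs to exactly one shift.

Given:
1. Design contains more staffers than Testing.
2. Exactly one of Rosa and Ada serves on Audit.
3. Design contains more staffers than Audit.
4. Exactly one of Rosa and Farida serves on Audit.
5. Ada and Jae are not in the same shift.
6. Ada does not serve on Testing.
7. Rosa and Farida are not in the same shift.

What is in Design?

From (6): Ada ∉ Testing.
Suppose Ada ∉ Design: no assignment then satisfies all the clues, so Ada ∈ Design.

Design = {Ada, Farida}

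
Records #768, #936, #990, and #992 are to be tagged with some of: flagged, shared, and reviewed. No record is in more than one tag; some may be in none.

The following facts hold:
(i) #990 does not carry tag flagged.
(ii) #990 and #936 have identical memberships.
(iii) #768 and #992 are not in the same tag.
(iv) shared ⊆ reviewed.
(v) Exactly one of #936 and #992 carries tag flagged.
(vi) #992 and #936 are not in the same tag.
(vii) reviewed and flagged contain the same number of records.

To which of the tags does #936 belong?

#936: none

From (i): #990 ∉ flagged.
(ii): #936 matches #990: #936 ∉ flagged.
(v) (exactly one): #992 ∈ flagged.
(iii): #768 ∉ flagged.
Suppose #936 ∈ shared: no assignment then satisfies all the clues, so #936 ∉ shared.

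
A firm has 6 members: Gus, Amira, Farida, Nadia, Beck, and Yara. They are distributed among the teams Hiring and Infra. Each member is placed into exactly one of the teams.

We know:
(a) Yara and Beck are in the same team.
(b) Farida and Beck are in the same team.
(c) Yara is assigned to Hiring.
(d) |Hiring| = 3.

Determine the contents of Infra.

Infra = {Amira, Gus, Nadia}

From (c): Yara ∈ Hiring.
(a): Beck matches Yara: Beck ∈ Hiring.
(b): Farida matches Beck: Farida ∈ Hiring.
(d): Hiring already has 3, so the rest are out.
Only one team left: Gus ∈ Infra.
Only one team left: Amira ∈ Infra.
Only one team left: Nadia ∈ Infra.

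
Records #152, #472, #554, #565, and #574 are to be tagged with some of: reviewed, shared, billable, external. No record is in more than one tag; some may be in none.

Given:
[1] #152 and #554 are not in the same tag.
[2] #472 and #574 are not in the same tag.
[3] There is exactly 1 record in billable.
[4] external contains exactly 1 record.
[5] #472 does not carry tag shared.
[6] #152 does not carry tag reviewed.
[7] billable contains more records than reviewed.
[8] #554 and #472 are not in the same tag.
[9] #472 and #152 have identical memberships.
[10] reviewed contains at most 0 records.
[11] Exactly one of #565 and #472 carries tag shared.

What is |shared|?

1

From (5): #472 ∉ shared.
From (6): #152 ∉ reviewed.
(9): #472 matches #152: #472 ∉ reviewed.
(9): #152 matches #472: #152 ∉ shared.
(10): reviewed already has 0, so the rest are out.
(11) (exactly one): #565 ∈ shared.
Suppose #152 ∈ billable: no assignment then satisfies all the clues, so #152 ∉ billable.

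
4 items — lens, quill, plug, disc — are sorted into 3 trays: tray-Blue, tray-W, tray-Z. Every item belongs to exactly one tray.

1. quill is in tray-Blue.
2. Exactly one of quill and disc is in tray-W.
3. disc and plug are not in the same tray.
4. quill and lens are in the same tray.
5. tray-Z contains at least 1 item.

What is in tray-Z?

From (1): quill ∈ tray-Blue.
(2) (exactly one): disc ∈ tray-W.
(3): plug ∉ tray-W.
(4): lens matches quill: lens ∈ tray-Blue.
(5): only 1 candidates remain for tray-Z, so all are in.

tray-Z = {plug}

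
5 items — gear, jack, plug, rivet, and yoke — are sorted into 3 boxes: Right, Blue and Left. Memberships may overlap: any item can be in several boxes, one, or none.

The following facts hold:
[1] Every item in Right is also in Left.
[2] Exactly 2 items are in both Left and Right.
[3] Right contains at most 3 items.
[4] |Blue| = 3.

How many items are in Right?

2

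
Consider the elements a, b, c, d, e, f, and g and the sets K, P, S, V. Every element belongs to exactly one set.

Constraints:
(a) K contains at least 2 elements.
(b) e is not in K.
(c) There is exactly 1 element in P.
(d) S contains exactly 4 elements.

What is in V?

V = {}

From (b): e ∉ K.
Suppose a ∈ V: no assignment then satisfies all the clues, so a ∉ V.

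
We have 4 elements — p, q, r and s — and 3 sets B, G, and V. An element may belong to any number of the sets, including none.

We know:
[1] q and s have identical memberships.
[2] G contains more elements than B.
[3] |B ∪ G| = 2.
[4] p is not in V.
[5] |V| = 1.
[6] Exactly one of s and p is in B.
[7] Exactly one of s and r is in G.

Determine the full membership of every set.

B = {p}; G = {p, r}; V = {r}

From (4): p ∉ V.
Suppose p ∉ B: no assignment then satisfies all the clues, so p ∈ B.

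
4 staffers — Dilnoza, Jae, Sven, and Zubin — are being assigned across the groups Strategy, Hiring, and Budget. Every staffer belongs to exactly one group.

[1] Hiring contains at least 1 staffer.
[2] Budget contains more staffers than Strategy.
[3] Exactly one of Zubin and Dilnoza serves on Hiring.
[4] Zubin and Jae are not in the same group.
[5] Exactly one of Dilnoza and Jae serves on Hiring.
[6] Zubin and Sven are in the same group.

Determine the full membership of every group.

Strategy = {Jae}; Hiring = {Dilnoza}; Budget = {Sven, Zubin}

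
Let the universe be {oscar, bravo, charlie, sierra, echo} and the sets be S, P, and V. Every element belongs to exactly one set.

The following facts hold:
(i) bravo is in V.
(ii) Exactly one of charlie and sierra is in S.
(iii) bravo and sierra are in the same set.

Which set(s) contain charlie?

charlie: S

From (i): bravo ∈ V.
(iii): sierra matches bravo: sierra ∉ S.
(iii): sierra matches bravo: sierra ∉ P.
(iii): sierra matches bravo: sierra ∈ V.
(ii) (exactly one): charlie ∈ S.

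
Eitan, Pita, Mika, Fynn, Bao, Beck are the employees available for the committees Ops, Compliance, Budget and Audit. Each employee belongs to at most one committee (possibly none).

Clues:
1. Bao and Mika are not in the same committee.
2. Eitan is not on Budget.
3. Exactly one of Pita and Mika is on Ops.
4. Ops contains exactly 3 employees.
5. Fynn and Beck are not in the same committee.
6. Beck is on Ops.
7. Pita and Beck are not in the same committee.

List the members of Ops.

From (2): Eitan ∉ Budget.
From (6): Beck ∈ Ops.
(5): Fynn ∉ Ops.
(7): Pita ∉ Ops.
(3) (exactly one): Mika ∈ Ops.
(1): Bao ∉ Ops.
(4): only 3 candidates remain for Ops, so all are in.

Ops = {Beck, Eitan, Mika}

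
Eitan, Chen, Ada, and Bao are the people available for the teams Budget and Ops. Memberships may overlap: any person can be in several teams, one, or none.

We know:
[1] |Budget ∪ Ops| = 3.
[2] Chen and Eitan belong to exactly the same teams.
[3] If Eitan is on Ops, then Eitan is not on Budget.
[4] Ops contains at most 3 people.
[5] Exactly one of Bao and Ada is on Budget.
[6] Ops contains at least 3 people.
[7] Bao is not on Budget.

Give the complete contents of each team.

Budget = {Ada}; Ops = {Ada, Chen, Eitan}

From (7): Bao ∉ Budget.
(5) (exactly one): Ada ∈ Budget.
Suppose Eitan ∈ Budget: no assignment then satisfies all the clues, so Eitan ∉ Budget.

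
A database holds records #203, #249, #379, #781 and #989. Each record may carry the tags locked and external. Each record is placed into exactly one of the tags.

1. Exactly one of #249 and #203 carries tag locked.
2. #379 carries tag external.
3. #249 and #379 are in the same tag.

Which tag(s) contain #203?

#203: locked

From (2): #379 ∈ external.
(3): #249 matches #379: #249 ∉ locked.
(3): #249 matches #379: #249 ∈ external.
(1) (exactly one): #203 ∈ locked.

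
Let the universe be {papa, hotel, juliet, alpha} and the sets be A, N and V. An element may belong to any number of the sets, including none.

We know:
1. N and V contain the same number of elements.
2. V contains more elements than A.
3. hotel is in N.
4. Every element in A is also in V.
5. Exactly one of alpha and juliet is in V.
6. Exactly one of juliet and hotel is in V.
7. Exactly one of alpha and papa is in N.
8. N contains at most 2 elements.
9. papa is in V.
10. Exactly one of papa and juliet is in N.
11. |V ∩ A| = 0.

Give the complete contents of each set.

From (3): hotel ∈ N.
From (9): papa ∈ V.
Suppose papa ∈ A: no assignment then satisfies all the clues, so papa ∉ A.

A = {}; N = {hotel, papa}; V = {juliet, papa}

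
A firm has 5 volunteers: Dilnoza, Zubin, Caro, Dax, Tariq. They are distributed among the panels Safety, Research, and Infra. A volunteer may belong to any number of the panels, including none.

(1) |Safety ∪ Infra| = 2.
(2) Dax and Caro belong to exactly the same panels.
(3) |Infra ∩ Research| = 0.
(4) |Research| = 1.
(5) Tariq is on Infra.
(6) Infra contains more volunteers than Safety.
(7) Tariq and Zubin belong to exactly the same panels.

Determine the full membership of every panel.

Safety = {}; Research = {Dilnoza}; Infra = {Tariq, Zubin}

From (5): Tariq ∈ Infra.
(7): Zubin matches Tariq: Zubin ∈ Infra.
Suppose Dilnoza ∈ Safety: no assignment then satisfies all the clues, so Dilnoza ∉ Safety.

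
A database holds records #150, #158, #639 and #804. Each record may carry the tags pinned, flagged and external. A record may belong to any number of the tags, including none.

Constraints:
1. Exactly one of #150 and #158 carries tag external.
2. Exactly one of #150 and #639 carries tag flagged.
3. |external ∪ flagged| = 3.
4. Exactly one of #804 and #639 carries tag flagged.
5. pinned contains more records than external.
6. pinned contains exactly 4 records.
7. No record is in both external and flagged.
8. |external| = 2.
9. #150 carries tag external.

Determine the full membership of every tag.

pinned = {#150, #158, #639, #804}; flagged = {#639}; external = {#150, #804}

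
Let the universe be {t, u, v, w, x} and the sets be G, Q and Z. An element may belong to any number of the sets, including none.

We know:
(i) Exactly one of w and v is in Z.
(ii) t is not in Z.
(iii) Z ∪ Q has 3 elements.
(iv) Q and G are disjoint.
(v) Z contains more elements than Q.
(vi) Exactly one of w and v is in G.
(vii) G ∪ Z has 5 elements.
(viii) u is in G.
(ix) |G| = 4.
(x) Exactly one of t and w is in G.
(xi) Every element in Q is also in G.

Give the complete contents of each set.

G = {t, u, v, x}; Q = {}; Z = {u, w, x}

From (ii): t ∉ Z.
From (viii): u ∈ G.
(iv) (disjoint): u ∉ Q.
Suppose t ∉ G: no assignment then satisfies all the clues, so t ∈ G.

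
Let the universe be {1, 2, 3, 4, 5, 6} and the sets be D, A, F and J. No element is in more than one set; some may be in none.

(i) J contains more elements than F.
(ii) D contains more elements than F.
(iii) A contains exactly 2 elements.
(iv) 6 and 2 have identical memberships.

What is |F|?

0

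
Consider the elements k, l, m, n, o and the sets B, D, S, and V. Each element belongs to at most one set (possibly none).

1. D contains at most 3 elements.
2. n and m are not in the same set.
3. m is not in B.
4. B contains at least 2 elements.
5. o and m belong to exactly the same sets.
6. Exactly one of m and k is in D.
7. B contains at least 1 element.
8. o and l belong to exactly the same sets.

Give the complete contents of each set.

B = {k, n}; D = {l, m, o}; S = {}; V = {}

From (3): m ∉ B.
(5): o matches m: o ∉ B.
(8): l matches o: l ∉ B.
(4): only 2 candidates remain for B, so all are in.
(6) (exactly one): m ∈ D.
(5): o matches m: o ∈ D.
(8): l matches o: l ∈ D.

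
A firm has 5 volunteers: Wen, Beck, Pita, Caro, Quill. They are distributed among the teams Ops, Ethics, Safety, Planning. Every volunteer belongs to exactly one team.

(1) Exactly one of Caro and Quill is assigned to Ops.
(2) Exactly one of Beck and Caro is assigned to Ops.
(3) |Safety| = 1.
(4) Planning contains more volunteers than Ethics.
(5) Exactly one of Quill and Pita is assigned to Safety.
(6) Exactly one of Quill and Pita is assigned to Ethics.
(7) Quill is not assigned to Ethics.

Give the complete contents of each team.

Ops = {Caro}; Ethics = {Pita}; Safety = {Quill}; Planning = {Beck, Wen}

From (7): Quill ∉ Ethics.
(6) (exactly one): Pita ∈ Ethics.
(5) (exactly one): Quill ∈ Safety.
(1) (exactly one): Caro ∈ Ops.
(2) (exactly one): Beck ∉ Ops.
(3): Safety already has 1, so the rest are out.
Suppose Wen ∈ Ops: no assignment then satisfies all the clues, so Wen ∉ Ops.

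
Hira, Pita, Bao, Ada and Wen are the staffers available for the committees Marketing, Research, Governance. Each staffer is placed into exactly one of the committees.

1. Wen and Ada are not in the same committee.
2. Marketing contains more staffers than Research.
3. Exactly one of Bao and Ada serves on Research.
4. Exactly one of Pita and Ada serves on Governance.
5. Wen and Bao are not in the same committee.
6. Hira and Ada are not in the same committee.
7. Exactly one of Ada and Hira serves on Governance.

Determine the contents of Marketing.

Marketing = {Hira, Pita, Wen}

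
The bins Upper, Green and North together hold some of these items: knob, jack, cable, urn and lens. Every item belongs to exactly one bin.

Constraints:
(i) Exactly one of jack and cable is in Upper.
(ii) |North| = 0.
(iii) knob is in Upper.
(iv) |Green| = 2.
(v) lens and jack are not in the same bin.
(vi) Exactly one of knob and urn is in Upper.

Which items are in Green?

Green = {jack, urn}

From (iii): knob ∈ Upper.
(ii): North already has 0, so the rest are out.
(vi) (exactly one): urn ∉ Upper.
Only one bin left: urn ∈ Green.
Suppose jack ∉ Green: no assignment then satisfies all the clues, so jack ∈ Green.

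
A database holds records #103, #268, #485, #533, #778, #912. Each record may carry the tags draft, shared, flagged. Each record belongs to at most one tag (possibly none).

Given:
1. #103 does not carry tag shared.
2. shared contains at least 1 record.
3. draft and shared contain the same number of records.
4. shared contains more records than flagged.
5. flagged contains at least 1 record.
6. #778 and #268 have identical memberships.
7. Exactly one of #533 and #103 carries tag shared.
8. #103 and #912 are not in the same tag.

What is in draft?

draft = {#268, #778}

From (1): #103 ∉ shared.
(7) (exactly one): #533 ∈ shared.
Suppose #103 ∈ draft: no assignment then satisfies all the clues, so #103 ∉ draft.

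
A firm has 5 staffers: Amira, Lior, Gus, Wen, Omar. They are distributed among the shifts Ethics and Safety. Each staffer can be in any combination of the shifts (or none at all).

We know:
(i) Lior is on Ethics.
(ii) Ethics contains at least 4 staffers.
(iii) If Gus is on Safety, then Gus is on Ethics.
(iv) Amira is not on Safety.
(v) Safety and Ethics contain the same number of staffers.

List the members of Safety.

Safety = {Gus, Lior, Omar, Wen}

From (i): Lior ∈ Ethics.
From (iv): Amira ∉ Safety.
Suppose Lior ∉ Safety: no assignment then satisfies all the clues, so Lior ∈ Safety.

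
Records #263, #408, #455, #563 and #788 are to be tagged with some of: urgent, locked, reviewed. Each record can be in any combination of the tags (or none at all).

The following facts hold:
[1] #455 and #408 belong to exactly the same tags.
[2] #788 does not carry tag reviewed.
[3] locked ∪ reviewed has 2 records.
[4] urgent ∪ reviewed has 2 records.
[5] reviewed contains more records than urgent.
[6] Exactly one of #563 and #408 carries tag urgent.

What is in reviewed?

From (2): #788 ∉ reviewed.
Suppose #263 ∉ reviewed: no assignment then satisfies all the clues, so #263 ∈ reviewed.

reviewed = {#263, #563}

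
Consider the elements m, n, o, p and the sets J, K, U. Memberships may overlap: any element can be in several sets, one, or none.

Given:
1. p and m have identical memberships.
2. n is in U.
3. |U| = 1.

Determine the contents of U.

U = {n}

From (2): n ∈ U.
(3): U already has 1, so the rest are out.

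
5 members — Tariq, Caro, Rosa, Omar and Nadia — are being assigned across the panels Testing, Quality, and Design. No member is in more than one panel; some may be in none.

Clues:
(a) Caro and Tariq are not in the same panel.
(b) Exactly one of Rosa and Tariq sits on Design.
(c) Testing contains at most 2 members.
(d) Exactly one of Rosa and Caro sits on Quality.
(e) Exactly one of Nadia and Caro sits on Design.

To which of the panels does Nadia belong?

Nadia: Design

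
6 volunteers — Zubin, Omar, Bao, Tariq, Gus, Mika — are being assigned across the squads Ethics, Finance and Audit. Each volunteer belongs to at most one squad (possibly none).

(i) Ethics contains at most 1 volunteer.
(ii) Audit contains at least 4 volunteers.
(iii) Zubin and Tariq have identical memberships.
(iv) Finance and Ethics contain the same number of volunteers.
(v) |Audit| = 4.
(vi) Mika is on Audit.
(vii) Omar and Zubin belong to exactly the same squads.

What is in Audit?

Audit = {Mika, Omar, Tariq, Zubin}

From (vi): Mika ∈ Audit.
Suppose Zubin ∉ Audit: no assignment then satisfies all the clues, so Zubin ∈ Audit.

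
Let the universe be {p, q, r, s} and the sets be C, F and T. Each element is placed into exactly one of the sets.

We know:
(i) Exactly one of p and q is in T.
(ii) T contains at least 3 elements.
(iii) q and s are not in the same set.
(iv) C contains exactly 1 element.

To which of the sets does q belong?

q: C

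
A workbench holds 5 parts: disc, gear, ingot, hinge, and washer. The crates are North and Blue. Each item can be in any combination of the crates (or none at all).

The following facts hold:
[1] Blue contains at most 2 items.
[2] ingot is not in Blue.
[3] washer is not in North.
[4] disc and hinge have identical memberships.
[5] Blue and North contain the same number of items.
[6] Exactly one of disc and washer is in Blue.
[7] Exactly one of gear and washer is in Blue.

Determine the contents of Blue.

Blue = {washer}

From (2): ingot ∉ Blue.
From (3): washer ∉ North.
Suppose disc ∈ Blue: no assignment then satisfies all the clues, so disc ∉ Blue.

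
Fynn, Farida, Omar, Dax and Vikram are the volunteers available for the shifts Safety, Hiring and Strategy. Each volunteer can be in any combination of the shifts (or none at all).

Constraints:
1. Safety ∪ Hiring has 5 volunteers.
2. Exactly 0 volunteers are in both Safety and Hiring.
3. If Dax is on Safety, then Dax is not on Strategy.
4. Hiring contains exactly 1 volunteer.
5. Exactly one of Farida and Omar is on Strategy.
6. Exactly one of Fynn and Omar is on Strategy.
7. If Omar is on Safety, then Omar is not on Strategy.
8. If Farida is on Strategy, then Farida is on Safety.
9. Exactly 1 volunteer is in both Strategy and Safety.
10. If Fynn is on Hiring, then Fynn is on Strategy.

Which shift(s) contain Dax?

Dax: Safety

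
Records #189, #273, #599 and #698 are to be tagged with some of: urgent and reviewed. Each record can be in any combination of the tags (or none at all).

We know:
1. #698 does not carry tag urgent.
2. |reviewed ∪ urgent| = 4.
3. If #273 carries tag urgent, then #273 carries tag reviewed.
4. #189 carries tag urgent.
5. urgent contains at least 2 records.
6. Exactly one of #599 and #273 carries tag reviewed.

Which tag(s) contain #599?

#599: urgent

From (1): #698 ∉ urgent.
From (4): #189 ∈ urgent.
Suppose #599 ∉ urgent: no assignment then satisfies all the clues, so #599 ∈ urgent.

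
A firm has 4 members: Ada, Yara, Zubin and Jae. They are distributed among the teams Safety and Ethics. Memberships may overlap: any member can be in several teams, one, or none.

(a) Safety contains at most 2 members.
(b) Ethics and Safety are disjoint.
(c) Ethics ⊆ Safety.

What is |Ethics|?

0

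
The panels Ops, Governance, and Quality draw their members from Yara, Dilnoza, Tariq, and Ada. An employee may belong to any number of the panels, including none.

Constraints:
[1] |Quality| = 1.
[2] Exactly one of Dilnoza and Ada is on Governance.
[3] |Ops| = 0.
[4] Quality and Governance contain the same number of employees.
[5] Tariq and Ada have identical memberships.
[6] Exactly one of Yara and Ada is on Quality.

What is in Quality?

Quality = {Yara}

(3): Ops already has 0, so the rest are out.
Suppose Yara ∉ Quality: no assignment then satisfies all the clues, so Yara ∈ Quality.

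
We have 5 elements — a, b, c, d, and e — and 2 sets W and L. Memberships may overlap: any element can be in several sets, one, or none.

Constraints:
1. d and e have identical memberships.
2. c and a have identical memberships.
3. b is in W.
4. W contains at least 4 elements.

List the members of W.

From (3): b ∈ W.
Suppose a ∉ W: no assignment then satisfies all the clues, so a ∈ W.

W = {a, b, c, d, e}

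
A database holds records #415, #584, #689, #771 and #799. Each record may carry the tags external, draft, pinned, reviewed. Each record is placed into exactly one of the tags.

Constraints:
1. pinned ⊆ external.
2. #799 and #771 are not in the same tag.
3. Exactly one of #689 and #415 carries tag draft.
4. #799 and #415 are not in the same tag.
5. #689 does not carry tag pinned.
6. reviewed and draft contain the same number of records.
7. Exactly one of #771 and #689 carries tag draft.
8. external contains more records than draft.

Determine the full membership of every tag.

external = {#415, #584, #771}; draft = {#689}; pinned = {}; reviewed = {#799}

From (5): #689 ∉ pinned.
Suppose #415 ∉ external: no assignment then satisfies all the clues, so #415 ∈ external.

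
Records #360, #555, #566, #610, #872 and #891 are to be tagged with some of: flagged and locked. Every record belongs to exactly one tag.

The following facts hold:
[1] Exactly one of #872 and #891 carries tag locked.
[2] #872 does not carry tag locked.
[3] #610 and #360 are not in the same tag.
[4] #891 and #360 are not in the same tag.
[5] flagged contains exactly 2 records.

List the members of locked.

locked = {#555, #566, #610, #891}

From (2): #872 ∉ locked.
(1) (exactly one): #891 ∈ locked.
(4): #360 ∉ locked.
Only one tag left: #360 ∈ flagged.
Only one tag left: #872 ∈ flagged.
(3): #610 ∉ flagged.
(5): flagged already has 2, so the rest are out.
Only one tag left: #555 ∈ locked.
Only one tag left: #566 ∈ locked.
Only one tag left: #610 ∈ locked.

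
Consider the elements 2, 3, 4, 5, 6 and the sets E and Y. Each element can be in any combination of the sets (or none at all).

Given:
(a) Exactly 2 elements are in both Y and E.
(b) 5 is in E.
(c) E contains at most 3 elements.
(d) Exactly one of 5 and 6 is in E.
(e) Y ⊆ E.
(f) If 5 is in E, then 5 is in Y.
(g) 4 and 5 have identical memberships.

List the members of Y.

Y = {4, 5}

From (b): 5 ∈ E.
(d) (exactly one): 6 ∉ E.
(e) contrapositive: 6 ∉ Y.
(f): 5 ∈ Y.
(g): 4 matches 5: 4 ∈ E.
(g): 4 matches 5: 4 ∈ Y.
Suppose 2 ∈ Y: no assignment then satisfies all the clues, so 2 ∉ Y.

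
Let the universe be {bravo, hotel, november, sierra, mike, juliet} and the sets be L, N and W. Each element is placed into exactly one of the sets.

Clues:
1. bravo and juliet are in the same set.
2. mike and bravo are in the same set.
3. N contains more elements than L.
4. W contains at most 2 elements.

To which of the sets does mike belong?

mike: N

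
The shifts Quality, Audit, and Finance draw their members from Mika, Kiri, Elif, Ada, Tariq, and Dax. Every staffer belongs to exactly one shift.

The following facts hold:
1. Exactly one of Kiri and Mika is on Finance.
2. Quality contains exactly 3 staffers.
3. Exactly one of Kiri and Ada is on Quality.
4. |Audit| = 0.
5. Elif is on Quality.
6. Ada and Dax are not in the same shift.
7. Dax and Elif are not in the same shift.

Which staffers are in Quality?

Quality = {Ada, Elif, Mika}

From (5): Elif ∈ Quality.
(4): Audit already has 0, so the rest are out.
(7): Dax ∉ Quality.
Only one shift left: Dax ∈ Finance.
(6): Ada ∉ Finance.
Only one shift left: Ada ∈ Quality.
(3) (exactly one): Kiri ∉ Quality.
Only one shift left: Kiri ∈ Finance.
(1) (exactly one): Mika ∉ Finance.
Only one shift left: Mika ∈ Quality.
(2): Quality already has 3, so the rest are out.
Only one shift left: Tariq ∈ Finance.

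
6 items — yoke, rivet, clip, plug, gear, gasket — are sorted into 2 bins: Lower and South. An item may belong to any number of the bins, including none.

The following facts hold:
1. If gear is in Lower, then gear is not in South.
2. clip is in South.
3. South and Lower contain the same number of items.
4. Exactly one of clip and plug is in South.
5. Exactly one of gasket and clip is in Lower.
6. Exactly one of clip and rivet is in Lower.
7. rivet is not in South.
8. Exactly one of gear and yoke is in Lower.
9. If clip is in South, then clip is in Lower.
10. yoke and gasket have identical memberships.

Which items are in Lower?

From (2): clip ∈ South.
From (7): rivet ∉ South.
(4) (exactly one): plug ∉ South.
(9): clip ∈ Lower.
(5) (exactly one): gasket ∉ Lower.
(6) (exactly one): rivet ∉ Lower.
(10): yoke matches gasket: yoke ∉ Lower.
(8) (exactly one): gear ∈ Lower.
(1): gear ∉ South.
Suppose plug ∉ Lower: no assignment then satisfies all the clues, so plug ∈ Lower.

Lower = {clip, gear, plug}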